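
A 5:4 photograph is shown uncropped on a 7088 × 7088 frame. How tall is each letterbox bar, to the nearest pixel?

709 px

5:4 (1.250) > square (1.000), so the photograph fills the width.
The photograph is 7088 × 4/5 ≈ 5670.40 px tall.
Leftover height: 7088 − 5670.40 = 1417.60 px → 708.80 each side.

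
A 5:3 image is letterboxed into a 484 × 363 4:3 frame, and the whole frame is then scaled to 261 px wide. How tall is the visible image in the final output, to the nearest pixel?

At 484×363 the image is width-limited, so height = 484 × 3/5 ≈ 290.40 px.
Scaling 484 → 261 is ×0.5393, so the height becomes 290.40 × 0.5393 ≈ 156.60 px.

157 px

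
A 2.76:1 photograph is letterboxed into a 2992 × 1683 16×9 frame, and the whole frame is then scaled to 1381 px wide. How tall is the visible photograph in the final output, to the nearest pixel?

500 px

Fitted into 2992×1683, the photograph spans the width; its height is 2992 / 2.760 ≈ 1084.06 px.
Scaling 2992 → 1381 is ×0.4616, so the height becomes 1084.06 × 0.4616 ≈ 500.36 px.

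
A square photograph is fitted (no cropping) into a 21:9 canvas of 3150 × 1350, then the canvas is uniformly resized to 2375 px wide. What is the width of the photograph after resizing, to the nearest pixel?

Fitted into 3150×1350, the photograph spans the height; its width is 1350 × 1/1 ≈ 1350.00 px.
The frame scales by 2375/3150 = 0.7540; 1350.00 × 0.7540 ≈ 1017.86 px.

1018 px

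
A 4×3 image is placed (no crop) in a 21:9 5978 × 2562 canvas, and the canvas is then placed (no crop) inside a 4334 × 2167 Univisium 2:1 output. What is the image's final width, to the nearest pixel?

2477 px

4×3 in 5978×2562: fills the height, so the image is 3416.00 × 2562.00.
Second fit — the 21:9 canvas into 4334×2167 spans the width: 4334.00 × 1857.43 (×0.7250 from 5978×2562).
Applying the same ×0.7250: 3416.00 → 2476.57.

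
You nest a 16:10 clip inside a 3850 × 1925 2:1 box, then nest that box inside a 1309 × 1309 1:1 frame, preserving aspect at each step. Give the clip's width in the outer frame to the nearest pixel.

1047 px

16:10 in 3850×1925: fills the height, so the clip is 3080.00 × 1925.00.
2:1 in 1309×1309: fills the width, so the intermediate becomes 1309.00 × 654.50 — a scale of ×0.3400.
So the clip's width is 3080.00 × 0.3400 ≈ 1047.20.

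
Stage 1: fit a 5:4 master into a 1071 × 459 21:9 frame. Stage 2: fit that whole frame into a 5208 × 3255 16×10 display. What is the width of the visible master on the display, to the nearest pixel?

First fit — 5:4 into 1071×459 spans the height: 573.75 × 459.00.
Second fit — the 21:9 canvas into 5208×3255 spans the width: 5208.00 × 2232.00 (×4.8627 from 1071×459).
So the master's width is 573.75 × 4.8627 ≈ 2790.00.

2790 px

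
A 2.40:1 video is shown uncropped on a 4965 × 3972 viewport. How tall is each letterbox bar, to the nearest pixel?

2.40:1 is wider than 5:4, so it spans the full width.
That makes the image 2068.75 px tall (4965 / 2.400).
3972 − 2068.75 = 1903.25 px of bars (951.62 each).

952 px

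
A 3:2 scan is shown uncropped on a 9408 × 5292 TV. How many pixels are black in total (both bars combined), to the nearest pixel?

3:2 (1.500) < 16×9 (1.778), so the scan fills the height.
Content width = 5292 × 3/2 ≈ 7938.0000 px.
9408 − 7938.0000 = 1470.0000 px of bars.
Bar area = 1470.0000 × 5292 ≈ 7779240 px.

7779240 pixels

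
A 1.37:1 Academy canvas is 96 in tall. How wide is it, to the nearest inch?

At 1.37:1 Academy, 96 × 1.370 ≈ 131.52.

132 in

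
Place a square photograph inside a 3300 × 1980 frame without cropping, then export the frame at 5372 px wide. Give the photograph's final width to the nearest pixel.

At 3300×1980 the photograph is height-limited, so width = 1980 × 1/1 ≈ 1980.00 px.
Resizing to 5372 px wide multiplies everything by 1.6279: 1980.00 → 3223.20 px.

3223 px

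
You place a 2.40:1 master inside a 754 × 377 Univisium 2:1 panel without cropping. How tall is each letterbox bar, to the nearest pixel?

Since 2.400 > 2.000, the master is width-limited.
The master is 754 / 2.400 ≈ 314.17 px tall.
Black = 377 − 314.17 = 62.83 px, or 31.42 per bar.

31 px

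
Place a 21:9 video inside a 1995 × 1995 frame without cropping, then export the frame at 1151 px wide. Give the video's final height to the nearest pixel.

493 px

In the 1995×1995 frame the video fills the width: height = 1995 × 9/21 ≈ 855.00 px.
Scaling 1995 → 1151 is ×0.5769, so the height becomes 855.00 × 0.5769 ≈ 493.29 px.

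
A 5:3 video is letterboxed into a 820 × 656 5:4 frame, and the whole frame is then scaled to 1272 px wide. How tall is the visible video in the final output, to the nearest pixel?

At 820×656 the video is width-limited, so height = 820 × 3/5 ≈ 492.00 px.
Scaling 820 → 1272 is ×1.5512, so the height becomes 492.00 × 1.5512 ≈ 763.20 px.

763 px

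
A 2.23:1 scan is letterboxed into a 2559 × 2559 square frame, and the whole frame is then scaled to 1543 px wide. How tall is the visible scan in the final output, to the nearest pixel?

692 px

Fitted into 2559×2559, the scan spans the width; its height is 2559 / 2.230 ≈ 1147.53 px.
The frame scales by 1543/2559 = 0.6030; 1147.53 × 0.6030 ≈ 691.93 px.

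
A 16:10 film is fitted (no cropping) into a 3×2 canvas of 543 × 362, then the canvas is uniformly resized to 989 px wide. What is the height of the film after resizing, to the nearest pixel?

618 px

In the 543×362 frame the film fills the width: height = 543 × 10/16 ≈ 339.38 px.
Resizing to 989 px wide multiplies everything by 1.8214: 339.38 → 618.12 px.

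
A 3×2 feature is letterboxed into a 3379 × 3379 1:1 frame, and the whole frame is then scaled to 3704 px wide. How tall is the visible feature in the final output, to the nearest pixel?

2469 px

Fitted into 3379×3379, the feature spans the width; its height is 3379 × 2/3 ≈ 2252.67 px.
Scaling 3379 → 3704 is ×1.0962, so the height becomes 2252.67 × 1.0962 ≈ 2469.33 px.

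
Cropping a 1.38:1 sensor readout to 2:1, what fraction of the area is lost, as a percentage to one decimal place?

Going from 1.38:1 to 2:1 means cutting height while keeping width.
(1.380)/(2.000) ≈ 0.690 of the area survives, leaving 31.00% discarded.

31.0%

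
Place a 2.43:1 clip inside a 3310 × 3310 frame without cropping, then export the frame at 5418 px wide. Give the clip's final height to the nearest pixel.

2230 px

At 3310×3310 the clip is width-limited, so height = 3310 / 2.430 ≈ 1362.14 px.
The frame scales by 5418/3310 = 1.6369; 1362.14 × 1.6369 ≈ 2229.63 px.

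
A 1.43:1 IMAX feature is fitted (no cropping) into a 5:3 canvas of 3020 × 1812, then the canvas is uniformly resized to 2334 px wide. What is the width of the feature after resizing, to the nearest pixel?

2003 px

At 3020×1812 the feature is height-limited, so width = 1812 × 1.430 ≈ 2591.16 px.
The frame scales by 2334/3020 = 0.7728; 2591.16 × 0.7728 ≈ 2002.57 px.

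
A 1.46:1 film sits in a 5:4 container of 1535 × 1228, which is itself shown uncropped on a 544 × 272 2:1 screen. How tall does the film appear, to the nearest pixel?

First fit — 1.46:1 into 1535×1228 spans the width: 1535.00 × 1051.37.
Second fit — the 5:4 canvas into 544×272 spans the height: 340.00 × 272.00 (×0.2215 from 1535×1228).
Applying the same ×0.2215: 1051.37 → 232.88.

233 px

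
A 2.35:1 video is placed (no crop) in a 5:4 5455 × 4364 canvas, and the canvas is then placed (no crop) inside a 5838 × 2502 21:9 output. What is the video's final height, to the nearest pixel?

1331 px

Inside the 5455×4364 canvas the video is width-limited at 5455.00 × 2321.28.
5:4 in 5838×2502: fills the height, so the intermediate becomes 3127.50 × 2502.00 — a scale of ×0.5733.
So the video's height is 2321.28 × 0.5733 ≈ 1330.85.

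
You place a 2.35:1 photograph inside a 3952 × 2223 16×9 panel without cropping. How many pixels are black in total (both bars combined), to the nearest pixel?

Since 2.350 > 1.778, the photograph is width-limited.
The photograph is 3952 / 2.350 ≈ 1681.7021 px tall.
Leftover height: 2223 − 1681.7021 = 541.2979 px.
Bar area = 541.2979 × 3952 ≈ 2139209 px.

2139209 pixels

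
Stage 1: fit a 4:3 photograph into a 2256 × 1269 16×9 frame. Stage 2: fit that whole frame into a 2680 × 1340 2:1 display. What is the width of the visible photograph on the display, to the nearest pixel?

Inside the 2256×1269 canvas the photograph is height-limited at 1692.00 × 1269.00.
16×9 in 2680×1340: fills the height, so the intermediate becomes 2382.22 × 1340.00 — a scale of ×1.0559.
So the photograph's width is 1692.00 × 1.0559 ≈ 1786.67.

1787 px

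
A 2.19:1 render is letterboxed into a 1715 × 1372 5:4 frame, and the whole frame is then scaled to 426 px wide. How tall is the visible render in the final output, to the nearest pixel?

195 px

Fitted into 1715×1372, the render spans the width; its height is 1715 / 2.190 ≈ 783.11 px.
Scaling 1715 → 426 is ×0.2484, so the height becomes 783.11 × 0.2484 ≈ 194.52 px.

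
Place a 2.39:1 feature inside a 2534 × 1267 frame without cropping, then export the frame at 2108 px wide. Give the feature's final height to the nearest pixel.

In the 2534×1267 frame the feature fills the width: height = 2534 / 2.390 ≈ 1060.25 px.
The frame scales by 2108/2534 = 0.8319; 1060.25 × 0.8319 ≈ 882.01 px.

882 px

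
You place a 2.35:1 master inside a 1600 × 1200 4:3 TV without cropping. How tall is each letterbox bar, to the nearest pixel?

260 px

2.35:1 (2.350) > 4:3 (1.333), so the master fills the width.
Content height = 1600 / 2.350 ≈ 680.85 px.
Black = 1200 − 680.85 = 519.15 px, or 259.57 per bar.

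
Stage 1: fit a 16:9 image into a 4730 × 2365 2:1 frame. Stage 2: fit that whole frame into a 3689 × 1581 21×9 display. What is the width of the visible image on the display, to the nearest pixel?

2811 px

16:9 in 4730×2365: fills the height, so the image is 4204.44 × 2365.00.
Second fit — the 2:1 canvas into 3689×1581 spans the height: 3162.00 × 1581.00 (×0.6685 from 4730×2365).
Applying the same ×0.6685: 4204.44 → 2810.67.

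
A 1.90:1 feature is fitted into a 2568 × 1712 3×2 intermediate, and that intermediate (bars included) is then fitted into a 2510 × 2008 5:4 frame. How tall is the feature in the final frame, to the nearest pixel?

Inside the 2568×1712 canvas the feature is width-limited at 2568.00 × 1351.58.
The 3×2 canvas is width-limited in 2510×2008, giving 2510.00 × 1673.33; scale factor 0.9774.
The feature scales with it: height 1351.58 × 0.9774 ≈ 1321.05.

1321 px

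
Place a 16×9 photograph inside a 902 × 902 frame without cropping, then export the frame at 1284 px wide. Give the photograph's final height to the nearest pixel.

722 px

Fitted into 902×902, the photograph spans the width; its height is 902 × 9/16 ≈ 507.38 px.
The frame scales by 1284/902 = 1.4235; 507.38 × 1.4235 ≈ 722.25 px.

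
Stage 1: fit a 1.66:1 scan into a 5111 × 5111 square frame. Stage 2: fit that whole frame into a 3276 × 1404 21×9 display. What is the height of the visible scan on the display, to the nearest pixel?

846 px

Inside the 5111×5111 canvas the scan is width-limited at 5111.00 × 3078.92.
square in 3276×1404: fills the height, so the intermediate becomes 1404.00 × 1404.00 — a scale of ×0.2747.
The scan scales with it: height 3078.92 × 0.2747 ≈ 845.78.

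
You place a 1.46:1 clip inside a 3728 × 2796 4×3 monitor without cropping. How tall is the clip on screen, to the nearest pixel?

1.46:1 is wider than 4×3, so it spans the full width.
That makes the image 2553.42 px tall (3728 / 1.460).

2553 px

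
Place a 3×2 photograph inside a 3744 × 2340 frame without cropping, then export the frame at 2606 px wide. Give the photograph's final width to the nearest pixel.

2443 px

In the 3744×2340 frame the photograph fills the height: width = 2340 × 3/2 ≈ 3510.00 px.
Resizing to 2606 px wide multiplies everything by 0.6960: 3510.00 → 2443.12 px.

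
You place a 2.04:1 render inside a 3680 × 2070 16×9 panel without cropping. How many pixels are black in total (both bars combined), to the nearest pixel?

2.04:1 (2.040) > 16×9 (1.778), so the render fills the width.
That makes the image 1803.9216 px tall (3680 / 2.040).
2070 − 1803.9216 = 266.0784 px of bars.
That's 266.0784 × 3680 ≈ 979169 black pixels.

979169 pixels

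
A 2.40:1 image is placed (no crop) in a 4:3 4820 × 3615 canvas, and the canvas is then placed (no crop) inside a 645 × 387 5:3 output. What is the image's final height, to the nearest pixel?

First fit — 2.40:1 into 4820×3615 spans the width: 4820.00 × 2008.33.
4:3 in 645×387: fills the height, so the intermediate becomes 516.00 × 387.00 — a scale of ×0.1071.
The image scales with it: height 2008.33 × 0.1071 ≈ 215.00.

215 px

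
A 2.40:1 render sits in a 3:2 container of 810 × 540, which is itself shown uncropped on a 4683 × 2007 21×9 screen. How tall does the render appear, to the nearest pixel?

1254 px

First fit — 2.40:1 into 810×540 spans the width: 810.00 × 337.50.
The 3:2 canvas is height-limited in 4683×2007, giving 3010.50 × 2007.00; scale factor 3.7167.
The render scales with it: height 337.50 × 3.7167 ≈ 1254.38.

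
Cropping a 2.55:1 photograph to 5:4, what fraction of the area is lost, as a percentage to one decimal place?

Going from 2.55:1 to 5:4 means cutting width while keeping height.
Area ratio = (1.250)/(2.550) = 49.02%; the remaining 50.98% is cropped out.

51.0%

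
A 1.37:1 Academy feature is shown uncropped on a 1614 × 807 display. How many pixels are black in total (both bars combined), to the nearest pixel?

1.37:1 Academy is narrower than Univisium 2:1, so it spans the full height.
That makes the image 1105.5900 px wide (807 × 1.370).
1614 − 1105.5900 = 508.4100 px of bars.
Across the 807-px span: 508.4100 × 807 ≈ 410287 px.

410287 pixels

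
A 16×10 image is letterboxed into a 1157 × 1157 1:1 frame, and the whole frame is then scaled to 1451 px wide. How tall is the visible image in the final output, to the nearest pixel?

At 1157×1157 the image is width-limited, so height = 1157 × 10/16 ≈ 723.12 px.
Scaling 1157 → 1451 is ×1.2541, so the height becomes 723.12 × 1.2541 ≈ 906.88 px.

907 px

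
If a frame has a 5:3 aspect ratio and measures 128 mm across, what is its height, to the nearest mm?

At 5:3, 128 / 5 × 3 ≈ 76.80.

77 mm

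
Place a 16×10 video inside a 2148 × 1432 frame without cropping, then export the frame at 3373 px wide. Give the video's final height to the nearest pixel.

Fitted into 2148×1432, the video spans the width; its height is 2148 × 10/16 ≈ 1342.50 px.
Resizing to 3373 px wide multiplies everything by 1.5703: 1342.50 → 2108.12 px.

2108 px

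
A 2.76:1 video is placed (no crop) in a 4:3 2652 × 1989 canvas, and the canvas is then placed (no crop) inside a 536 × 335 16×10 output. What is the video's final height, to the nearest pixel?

162 px

First fit — 2.76:1 into 2652×1989 spans the width: 2652.00 × 960.87.
The 4:3 canvas is height-limited in 536×335, giving 446.67 × 335.00; scale factor 0.1684.
So the video's height is 960.87 × 0.1684 ≈ 161.84.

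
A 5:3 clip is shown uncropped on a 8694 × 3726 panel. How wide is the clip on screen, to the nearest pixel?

Since 1.667 < 2.333, the clip is height-limited.
That makes the image 6210.00 px wide (3726 × 5/3).

6210 px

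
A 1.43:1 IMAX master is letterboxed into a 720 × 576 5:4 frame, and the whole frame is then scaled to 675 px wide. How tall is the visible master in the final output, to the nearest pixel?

In the 720×576 frame the master fills the width: height = 720 / 1.430 ≈ 503.50 px.
Scaling 720 → 675 is ×0.9375, so the height becomes 503.50 × 0.9375 ≈ 472.03 px.

472 px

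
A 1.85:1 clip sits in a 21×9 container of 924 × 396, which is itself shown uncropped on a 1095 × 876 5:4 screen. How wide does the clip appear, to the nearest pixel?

868 px

1.85:1 in 924×396: fills the height, so the clip is 732.60 × 396.00.
Second fit — the 21×9 canvas into 1095×876 spans the width: 1095.00 × 469.29 (×1.1851 from 924×396).
Applying the same ×1.1851: 732.60 → 868.18.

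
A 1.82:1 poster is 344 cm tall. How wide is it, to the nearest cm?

At 1.82:1, 344 × 1.820 ≈ 626.08.

626 cm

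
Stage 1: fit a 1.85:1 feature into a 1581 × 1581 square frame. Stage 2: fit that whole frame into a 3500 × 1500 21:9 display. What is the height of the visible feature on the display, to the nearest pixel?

811 px

1.85:1 in 1581×1581: fills the width, so the feature is 1581.00 × 854.59.
The square canvas is height-limited in 3500×1500, giving 1500.00 × 1500.00; scale factor 0.9488.
So the feature's height is 854.59 × 0.9488 ≈ 810.81.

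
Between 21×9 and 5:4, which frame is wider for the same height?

21×9 = 2.333 and 5:4 = 1.25; 2.333 > 1.25.

21×9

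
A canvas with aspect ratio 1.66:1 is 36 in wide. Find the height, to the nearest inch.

36 / 1.660 = 21.69.

22 in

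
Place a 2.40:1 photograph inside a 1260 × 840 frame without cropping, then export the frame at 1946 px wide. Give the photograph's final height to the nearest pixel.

In the 1260×840 frame the photograph fills the width: height = 1260 / 2.400 ≈ 525.00 px.
Scaling 1260 → 1946 is ×1.5444, so the height becomes 525.00 × 1.5444 ≈ 810.83 px.

811 px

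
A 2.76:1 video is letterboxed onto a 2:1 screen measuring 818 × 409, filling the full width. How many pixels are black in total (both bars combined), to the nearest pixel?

92126 pixels

The video is 818 / 2.760 ≈ 296.3768 px tall.
409 − 296.3768 = 112.6232 px of bars.
Across the 818-px span: 112.6232 × 818 ≈ 92126 px.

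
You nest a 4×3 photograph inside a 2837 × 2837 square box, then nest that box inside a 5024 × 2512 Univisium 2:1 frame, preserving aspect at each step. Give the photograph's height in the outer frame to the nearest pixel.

1884 px

Inside the 2837×2837 canvas the photograph is width-limited at 2837.00 × 2127.75.
The square canvas is height-limited in 5024×2512, giving 2512.00 × 2512.00; scale factor 0.8854.
The photograph scales with it: height 2127.75 × 0.8854 ≈ 1884.00.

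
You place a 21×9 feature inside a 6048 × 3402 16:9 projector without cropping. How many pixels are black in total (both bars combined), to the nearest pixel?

21×9 is wider than 16:9, so it spans the full width.
That makes the image 2592.0000 px tall (6048 × 9/21).
3402 − 2592.0000 = 810.0000 px of bars.
Bar area = 810.0000 × 6048 ≈ 4898880 px.

4898880 pixels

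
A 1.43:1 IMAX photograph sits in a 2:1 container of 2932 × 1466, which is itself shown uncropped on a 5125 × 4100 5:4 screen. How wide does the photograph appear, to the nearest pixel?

3664 px

1.43:1 IMAX in 2932×1466: fills the height, so the photograph is 2096.38 × 1466.00.
The 2:1 canvas is width-limited in 5125×4100, giving 5125.00 × 2562.50; scale factor 1.7480.
The photograph scales with it: width 2096.38 × 1.7480 ≈ 3664.38.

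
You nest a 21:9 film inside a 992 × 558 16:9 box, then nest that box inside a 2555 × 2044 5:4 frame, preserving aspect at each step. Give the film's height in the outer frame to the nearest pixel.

First fit — 21:9 into 992×558 spans the width: 992.00 × 425.14.
The 16:9 canvas is width-limited in 2555×2044, giving 2555.00 × 1437.19; scale factor 2.5756.
The film scales with it: height 425.14 × 2.5756 ≈ 1095.00.

1095 px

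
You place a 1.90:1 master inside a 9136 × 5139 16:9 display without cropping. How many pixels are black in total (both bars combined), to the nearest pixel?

1.90:1 is wider than 16:9, so it spans the full width.
That makes the image 4808.4211 px tall (9136 / 1.900).
Black = 5139 − 4808.4211 = 330.5789 px.
Across the 9136-px span: 330.5789 × 9136 ≈ 3020169 px.

3020169 pixels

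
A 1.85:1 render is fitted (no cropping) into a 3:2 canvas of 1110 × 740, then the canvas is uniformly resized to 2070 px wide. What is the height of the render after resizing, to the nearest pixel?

Fitted into 1110×740, the render spans the width; its height is 1110 / 1.850 ≈ 600.00 px.
Scaling 1110 → 2070 is ×1.8649, so the height becomes 600.00 × 1.8649 ≈ 1118.92 px.

1119 px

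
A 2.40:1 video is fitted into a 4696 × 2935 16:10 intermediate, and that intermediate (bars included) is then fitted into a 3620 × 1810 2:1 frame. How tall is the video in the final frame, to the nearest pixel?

1207 px

2.40:1 in 4696×2935: fills the width, so the video is 4696.00 × 1956.67.
16:10 in 3620×1810: fills the height, so the intermediate becomes 2896.00 × 1810.00 — a scale of ×0.6167.
The video scales with it: height 1956.67 × 0.6167 ≈ 1206.67.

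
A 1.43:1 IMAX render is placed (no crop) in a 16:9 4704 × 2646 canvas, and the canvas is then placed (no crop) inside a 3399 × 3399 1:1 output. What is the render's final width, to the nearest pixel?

2734 px

Inside the 4704×2646 canvas the render is height-limited at 3783.78 × 2646.00.
Second fit — the 16:9 canvas into 3399×3399 spans the width: 3399.00 × 1911.94 (×0.7226 from 4704×2646).
The render scales with it: width 3783.78 × 0.7226 ≈ 2734.07.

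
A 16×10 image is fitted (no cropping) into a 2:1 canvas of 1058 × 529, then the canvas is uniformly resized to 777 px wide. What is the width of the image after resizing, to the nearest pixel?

622 px

At 1058×529 the image is height-limited, so width = 529 × 16/10 ≈ 846.40 px.
Scaling 1058 → 777 is ×0.7344, so the width becomes 846.40 × 0.7344 ≈ 621.60 px.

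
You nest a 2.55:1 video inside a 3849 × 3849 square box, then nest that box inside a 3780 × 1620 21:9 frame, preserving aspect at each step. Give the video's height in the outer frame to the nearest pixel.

Inside the 3849×3849 canvas the video is width-limited at 3849.00 × 1509.41.
square in 3780×1620: fills the height, so the intermediate becomes 1620.00 × 1620.00 — a scale of ×0.4209.
Applying the same ×0.4209: 1509.41 → 635.29.

635 px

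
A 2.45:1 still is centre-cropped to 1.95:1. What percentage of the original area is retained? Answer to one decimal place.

The height stays; only width is cut (since 1.95:1 is narrower than 2.45:1).
Area ratio = (1.950)/(2.450) = 79.59% retained.

79.6%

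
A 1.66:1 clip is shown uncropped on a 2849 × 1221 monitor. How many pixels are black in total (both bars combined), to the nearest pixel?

1003833 pixels

1.66:1 (1.660) < 21:9 (2.333), so the clip fills the height.
Content width = 1221 × 1.660 ≈ 2026.8600 px.
Black = 2849 − 2026.8600 = 822.1400 px.
Bar area = 822.1400 × 1221 ≈ 1003833 px.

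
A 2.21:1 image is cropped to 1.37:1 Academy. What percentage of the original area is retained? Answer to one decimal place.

The height stays; only width is cut (since 1.37:1 Academy is narrower than 2.21:1).
Fraction kept = (1.370)/(2.210) ≈ 61.99%.

62.0%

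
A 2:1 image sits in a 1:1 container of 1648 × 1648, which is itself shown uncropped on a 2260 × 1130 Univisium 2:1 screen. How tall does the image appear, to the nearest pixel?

565 px

2:1 in 1648×1648: fills the width, so the image is 1648.00 × 824.00.
The 1:1 canvas is height-limited in 2260×1130, giving 1130.00 × 1130.00; scale factor 0.6857.
Applying the same ×0.6857: 824.00 → 565.00.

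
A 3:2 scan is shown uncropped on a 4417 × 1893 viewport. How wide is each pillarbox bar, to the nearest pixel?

3:2 is narrower than 21:9, so it spans the full height.
The scan is 1893 × 3/2 ≈ 2839.50 px wide.
4417 − 2839.50 = 1577.50 px of bars (788.75 each).

789 px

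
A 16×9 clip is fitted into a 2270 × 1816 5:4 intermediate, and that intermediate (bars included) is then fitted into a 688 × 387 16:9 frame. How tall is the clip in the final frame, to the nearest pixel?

272 px

Inside the 2270×1816 canvas the clip is width-limited at 2270.00 × 1276.88.
5:4 in 688×387: fills the height, so the intermediate becomes 483.75 × 387.00 — a scale of ×0.2131.
The clip scales with it: height 1276.88 × 0.2131 ≈ 272.11.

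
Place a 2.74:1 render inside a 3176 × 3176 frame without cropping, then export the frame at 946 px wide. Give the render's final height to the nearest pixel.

At 3176×3176 the render is width-limited, so height = 3176 / 2.740 ≈ 1159.12 px.
Scaling 3176 → 946 is ×0.2979, so the height becomes 1159.12 × 0.2979 ≈ 345.26 px.

345 px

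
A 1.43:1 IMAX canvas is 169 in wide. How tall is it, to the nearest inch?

169 / 1.430 = 118.18.

118 in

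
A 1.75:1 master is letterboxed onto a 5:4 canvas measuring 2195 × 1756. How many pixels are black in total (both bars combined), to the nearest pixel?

1.75:1 (1.750) > 5:4 (1.250), so the master fills the width.
That makes the image 1254.2857 px tall (2195 / 1.750).
Leftover height: 1756 − 1254.2857 = 501.7143 px.
Across the 2195-px span: 501.7143 × 2195 ≈ 1101263 px.

1101263 pixels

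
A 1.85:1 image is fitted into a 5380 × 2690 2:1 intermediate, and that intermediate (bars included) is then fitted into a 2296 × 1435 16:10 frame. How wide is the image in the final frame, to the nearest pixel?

2124 px

Inside the 5380×2690 canvas the image is height-limited at 4976.50 × 2690.00.
2:1 in 2296×1435: fills the width, so the intermediate becomes 2296.00 × 1148.00 — a scale of ×0.4268.
So the image's width is 4976.50 × 0.4268 ≈ 2123.80.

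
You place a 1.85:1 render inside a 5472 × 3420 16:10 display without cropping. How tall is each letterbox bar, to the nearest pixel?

Since 1.850 > 1.600, the render is width-limited.
The render is 5472 / 1.850 ≈ 2957.84 px tall.
3420 − 2957.84 = 462.16 px of bars (231.08 each).

231 px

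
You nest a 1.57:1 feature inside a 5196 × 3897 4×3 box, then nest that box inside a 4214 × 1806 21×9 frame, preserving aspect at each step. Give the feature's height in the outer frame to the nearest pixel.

1534 px

1.57:1 in 5196×3897: fills the width, so the feature is 5196.00 × 3309.55.
4×3 in 4214×1806: fills the height, so the intermediate becomes 2408.00 × 1806.00 — a scale of ×0.4634.
Applying the same ×0.4634: 3309.55 → 1533.76.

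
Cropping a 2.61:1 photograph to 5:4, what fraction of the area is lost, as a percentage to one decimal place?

5:4 is narrower than 2.61:1, so the crop keeps the full height and trims the width.
Area ratio = (1.250)/(2.610) = 47.89%; the remaining 52.11% is cropped out.

52.1%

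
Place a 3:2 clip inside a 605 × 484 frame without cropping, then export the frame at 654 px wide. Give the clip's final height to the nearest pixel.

436 px

At 605×484 the clip is width-limited, so height = 605 × 2/3 ≈ 403.33 px.
Scaling 605 → 654 is ×1.0810, so the height becomes 403.33 × 1.0810 ≈ 436.00 px.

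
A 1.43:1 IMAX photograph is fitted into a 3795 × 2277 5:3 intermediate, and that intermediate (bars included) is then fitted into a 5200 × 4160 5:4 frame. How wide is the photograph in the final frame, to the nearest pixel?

Inside the 3795×2277 canvas the photograph is height-limited at 3256.11 × 2277.00.
The 5:3 canvas is width-limited in 5200×4160, giving 5200.00 × 3120.00; scale factor 1.3702.
The photograph scales with it: width 3256.11 × 1.3702 ≈ 4461.60.

4462 px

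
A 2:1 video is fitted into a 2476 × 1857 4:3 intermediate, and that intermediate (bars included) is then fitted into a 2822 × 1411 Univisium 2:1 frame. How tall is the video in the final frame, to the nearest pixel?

941 px

Inside the 2476×1857 canvas the video is width-limited at 2476.00 × 1238.00.
Second fit — the 4:3 canvas into 2822×1411 spans the height: 1881.33 × 1411.00 (×0.7598 from 2476×1857).
Applying the same ×0.7598: 1238.00 → 940.67.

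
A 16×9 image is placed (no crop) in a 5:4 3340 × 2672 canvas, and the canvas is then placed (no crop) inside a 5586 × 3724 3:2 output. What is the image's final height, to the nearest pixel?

2618 px

Inside the 3340×2672 canvas the image is width-limited at 3340.00 × 1878.75.
5:4 in 5586×3724: fills the height, so the intermediate becomes 4655.00 × 3724.00 — a scale of ×1.3937.
Applying the same ×1.3937: 1878.75 → 2618.44.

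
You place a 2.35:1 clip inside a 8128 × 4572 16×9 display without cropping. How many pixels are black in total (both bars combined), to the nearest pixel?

2.35:1 is wider than 16×9, so it spans the full width.
That makes the image 3458.7234 px tall (8128 / 2.350).
Black = 4572 − 3458.7234 = 1113.2766 px.
Across the 8128-px span: 1113.2766 × 8128 ≈ 9048712 px.

9048712 pixels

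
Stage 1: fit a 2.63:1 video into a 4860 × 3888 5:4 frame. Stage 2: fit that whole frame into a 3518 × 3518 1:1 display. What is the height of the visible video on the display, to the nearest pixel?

1338 px

2.63:1 in 4860×3888: fills the width, so the video is 4860.00 × 1847.91.
Second fit — the 5:4 canvas into 3518×3518 spans the width: 3518.00 × 2814.40 (×0.7239 from 4860×3888).
The video scales with it: height 1847.91 × 0.7239 ≈ 1337.64.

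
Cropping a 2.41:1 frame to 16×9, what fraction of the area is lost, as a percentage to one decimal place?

26.2%

Going from 2.41:1 to 16×9 means cutting width while keeping height.
(1.778)/(2.410) ≈ 0.738 of the area survives, leaving 26.23% discarded.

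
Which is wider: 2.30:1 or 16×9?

2.30:1

2.3 and 16×9 = 1.778; 2.3 > 1.778.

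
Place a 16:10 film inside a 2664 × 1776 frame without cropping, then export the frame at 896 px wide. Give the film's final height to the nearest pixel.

At 2664×1776 the film is width-limited, so height = 2664 × 10/16 ≈ 1665.00 px.
Scaling 2664 → 896 is ×0.3363, so the height becomes 1665.00 × 0.3363 ≈ 560.00 px.

560 px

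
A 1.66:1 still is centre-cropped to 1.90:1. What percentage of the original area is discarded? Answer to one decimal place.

Going from 1.66:1 to 1.90:1 means cutting height while keeping width.
Area ratio = (1.660)/(1.900) = 87.37%; the remaining 12.63% is cropped out.

12.6%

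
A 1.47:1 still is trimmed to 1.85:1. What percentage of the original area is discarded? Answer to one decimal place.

20.5%

1.85:1 is wider than 1.47:1, so the crop keeps the full width and trims the height.
Area ratio = (1.470)/(1.850) = 79.46%; the remaining 20.54% is cropped out.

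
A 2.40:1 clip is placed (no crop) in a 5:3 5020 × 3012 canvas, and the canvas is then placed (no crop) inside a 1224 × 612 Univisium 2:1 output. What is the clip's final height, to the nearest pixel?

First fit — 2.40:1 into 5020×3012 spans the width: 5020.00 × 2091.67.
Second fit — the 5:3 canvas into 1224×612 spans the height: 1020.00 × 612.00 (×0.2032 from 5020×3012).
The clip scales with it: height 2091.67 × 0.2032 ≈ 425.00.

425 px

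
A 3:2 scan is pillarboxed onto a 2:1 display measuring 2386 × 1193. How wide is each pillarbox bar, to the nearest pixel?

Since 1.500 < 2.000, the scan is height-limited.
That makes the image 1789.50 px wide (1193 × 3/2).
Leftover width: 2386 − 1789.50 = 596.50 px → 298.25 each side.

298 px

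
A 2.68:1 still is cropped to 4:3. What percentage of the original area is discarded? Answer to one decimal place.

50.2%

The height stays; only width is cut (since 4:3 is narrower than 2.68:1).
(1.333)/(2.680) ≈ 0.498 of the area survives, leaving 50.25% discarded.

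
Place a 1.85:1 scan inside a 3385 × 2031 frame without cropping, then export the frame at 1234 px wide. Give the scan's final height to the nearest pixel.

667 px

At 3385×2031 the scan is width-limited, so height = 3385 / 1.850 ≈ 1829.73 px.
Resizing to 1234 px wide multiplies everything by 0.3645: 1829.73 → 667.03 px.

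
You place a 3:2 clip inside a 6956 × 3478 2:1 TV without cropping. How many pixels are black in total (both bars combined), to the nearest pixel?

Since 1.500 < 2.000, the clip is height-limited.
That makes the image 5217.0000 px wide (3478 × 3/2).
Black = 6956 − 5217.0000 = 1739.0000 px.
Bar area = 1739.0000 × 3478 ≈ 6048242 px.

6048242 pixels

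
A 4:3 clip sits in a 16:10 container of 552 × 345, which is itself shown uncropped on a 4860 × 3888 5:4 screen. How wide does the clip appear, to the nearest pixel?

Inside the 552×345 canvas the clip is height-limited at 460.00 × 345.00.
The 16:10 canvas is width-limited in 4860×3888, giving 4860.00 × 3037.50; scale factor 8.8043.
So the clip's width is 460.00 × 8.8043 ≈ 4050.00.

4050 px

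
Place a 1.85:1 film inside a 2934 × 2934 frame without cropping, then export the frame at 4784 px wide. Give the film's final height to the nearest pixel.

Fitted into 2934×2934, the film spans the width; its height is 2934 / 1.850 ≈ 1585.95 px.
Scaling 2934 → 4784 is ×1.6305, so the height becomes 1585.95 × 1.6305 ≈ 2585.95 px.

2586 px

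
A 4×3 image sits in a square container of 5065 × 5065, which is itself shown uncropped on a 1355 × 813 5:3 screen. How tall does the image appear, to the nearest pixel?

610 px

First fit — 4×3 into 5065×5065 spans the width: 5065.00 × 3798.75.
Second fit — the square canvas into 1355×813 spans the height: 813.00 × 813.00 (×0.1605 from 5065×5065).
Applying the same ×0.1605: 3798.75 → 609.75.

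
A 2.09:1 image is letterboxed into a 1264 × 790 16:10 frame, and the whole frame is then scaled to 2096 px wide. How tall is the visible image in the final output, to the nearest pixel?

1003 px

At 1264×790 the image is width-limited, so height = 1264 / 2.090 ≈ 604.78 px.
The frame scales by 2096/1264 = 1.6582; 604.78 × 1.6582 ≈ 1002.87 px.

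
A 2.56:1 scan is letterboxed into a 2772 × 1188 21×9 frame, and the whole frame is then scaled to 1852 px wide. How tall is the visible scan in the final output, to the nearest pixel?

At 2772×1188 the scan is width-limited, so height = 2772 / 2.560 ≈ 1082.81 px.
Scaling 2772 → 1852 is ×0.6681, so the height becomes 1082.81 × 0.6681 ≈ 723.44 px.

723 px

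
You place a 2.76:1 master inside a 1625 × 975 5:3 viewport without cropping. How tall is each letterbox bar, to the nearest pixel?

Since 2.760 > 1.667, the master is width-limited.
The master is 1625 / 2.760 ≈ 588.77 px tall.
Leftover height: 975 − 588.77 = 386.23 px → 193.12 each side.

193 px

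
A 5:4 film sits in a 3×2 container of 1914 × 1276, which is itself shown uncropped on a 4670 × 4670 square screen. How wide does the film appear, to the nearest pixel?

5:4 in 1914×1276: fills the height, so the film is 1595.00 × 1276.00.
The 3×2 canvas is width-limited in 4670×4670, giving 4670.00 × 3113.33; scale factor 2.4399.
The film scales with it: width 1595.00 × 2.4399 ≈ 3891.67.

3892 px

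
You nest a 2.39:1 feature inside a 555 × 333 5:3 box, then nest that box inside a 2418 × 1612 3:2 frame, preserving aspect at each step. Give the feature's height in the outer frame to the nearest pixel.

1012 px

2.39:1 in 555×333: fills the width, so the feature is 555.00 × 232.22.
Second fit — the 5:3 canvas into 2418×1612 spans the width: 2418.00 × 1450.80 (×4.3568 from 555×333).
The feature scales with it: height 232.22 × 4.3568 ≈ 1011.72.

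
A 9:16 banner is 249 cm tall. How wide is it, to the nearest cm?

140 cm

249 × 9/16 = 140.06.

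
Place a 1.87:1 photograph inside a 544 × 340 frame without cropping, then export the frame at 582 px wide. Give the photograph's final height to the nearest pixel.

At 544×340 the photograph is width-limited, so height = 544 / 1.870 ≈ 290.91 px.
Scaling 544 → 582 is ×1.0699, so the height becomes 290.91 × 1.0699 ≈ 311.23 px.

311 px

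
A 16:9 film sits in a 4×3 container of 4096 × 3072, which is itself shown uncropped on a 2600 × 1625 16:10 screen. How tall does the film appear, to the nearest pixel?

16:9 in 4096×3072: fills the width, so the film is 4096.00 × 2304.00.
4×3 in 2600×1625: fills the height, so the intermediate becomes 2166.67 × 1625.00 — a scale of ×0.5290.
So the film's height is 2304.00 × 0.5290 ≈ 1218.75.

1219 px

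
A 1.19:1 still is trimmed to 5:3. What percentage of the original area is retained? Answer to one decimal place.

Going from 1.19:1 to 5:3 means cutting height while keeping width.
Area ratio = (1.190)/(1.667) = 71.40% retained.

71.4%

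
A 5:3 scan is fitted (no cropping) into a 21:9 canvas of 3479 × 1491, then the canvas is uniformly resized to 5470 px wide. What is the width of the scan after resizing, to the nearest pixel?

3907 px

Fitted into 3479×1491, the scan spans the height; its width is 1491 × 5/3 ≈ 2485.00 px.
The frame scales by 5470/3479 = 1.5723; 2485.00 × 1.5723 ≈ 3907.14 px.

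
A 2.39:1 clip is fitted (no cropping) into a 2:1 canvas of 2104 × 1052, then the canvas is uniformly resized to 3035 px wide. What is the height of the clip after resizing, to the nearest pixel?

1270 px

Fitted into 2104×1052, the clip spans the width; its height is 2104 / 2.390 ≈ 880.33 px.
Scaling 2104 → 3035 is ×1.4425, so the height becomes 880.33 × 1.4425 ≈ 1269.87 px.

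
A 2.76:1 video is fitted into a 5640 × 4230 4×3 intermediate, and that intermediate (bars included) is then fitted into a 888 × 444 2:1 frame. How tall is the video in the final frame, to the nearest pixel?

First fit — 2.76:1 into 5640×4230 spans the width: 5640.00 × 2043.48.
Second fit — the 4×3 canvas into 888×444 spans the height: 592.00 × 444.00 (×0.1050 from 5640×4230).
The video scales with it: height 2043.48 × 0.1050 ≈ 214.49.

214 px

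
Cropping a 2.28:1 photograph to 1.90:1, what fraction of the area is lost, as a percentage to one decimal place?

16.7%

Going from 2.28:1 to 1.90:1 means cutting width while keeping height.
Area ratio = (1.900)/(2.280) = 83.33%; the remaining 16.67% is cropped out.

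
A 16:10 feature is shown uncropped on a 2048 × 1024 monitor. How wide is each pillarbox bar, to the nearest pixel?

205 px

Since 1.600 < 2.000, the feature is height-limited.
That makes the image 1638.40 px wide (1024 × 16/10).
Leftover width: 2048 − 1638.40 = 409.60 px → 204.80 each side.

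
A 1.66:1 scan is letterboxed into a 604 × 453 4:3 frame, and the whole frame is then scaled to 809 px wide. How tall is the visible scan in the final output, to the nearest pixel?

487 px

At 604×453 the scan is width-limited, so height = 604 / 1.660 ≈ 363.86 px.
Scaling 604 → 809 is ×1.3394, so the height becomes 363.86 × 1.3394 ≈ 487.35 px.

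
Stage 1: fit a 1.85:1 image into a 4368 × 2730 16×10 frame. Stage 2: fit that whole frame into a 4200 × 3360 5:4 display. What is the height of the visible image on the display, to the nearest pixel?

2270 px

1.85:1 in 4368×2730: fills the width, so the image is 4368.00 × 2361.08.
16×10 in 4200×3360: fills the width, so the intermediate becomes 4200.00 × 2625.00 — a scale of ×0.9615.
The image scales with it: height 2361.08 × 0.9615 ≈ 2270.27.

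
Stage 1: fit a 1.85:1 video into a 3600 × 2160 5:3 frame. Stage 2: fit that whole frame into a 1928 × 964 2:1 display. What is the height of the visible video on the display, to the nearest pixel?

868 px

First fit — 1.85:1 into 3600×2160 spans the width: 3600.00 × 1945.95.
Second fit — the 5:3 canvas into 1928×964 spans the height: 1606.67 × 964.00 (×0.4463 from 3600×2160).
Applying the same ×0.4463: 1945.95 → 868.47.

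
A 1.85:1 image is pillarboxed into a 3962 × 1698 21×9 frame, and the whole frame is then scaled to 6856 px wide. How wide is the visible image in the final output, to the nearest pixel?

5436 px

In the 3962×1698 frame the image fills the height: width = 1698 × 1.850 ≈ 3141.30 px.
The frame scales by 6856/3962 = 1.7304; 3141.30 × 1.7304 ≈ 5435.83 px.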